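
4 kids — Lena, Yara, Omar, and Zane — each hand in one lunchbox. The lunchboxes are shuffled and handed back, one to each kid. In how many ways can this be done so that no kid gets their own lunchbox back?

Count assignments avoiding every fixed point. For any j of the 4 kids fixed to their own lunchbox, the other 4−j can be arranged in (4−j)! ways.
By inclusion–exclusion this is Σ_{j=0}^{4} (−1)^j C(4,j)·(4−j)!.
Computing: 24 − 24 + 12 − 4 + 1 = 9.

9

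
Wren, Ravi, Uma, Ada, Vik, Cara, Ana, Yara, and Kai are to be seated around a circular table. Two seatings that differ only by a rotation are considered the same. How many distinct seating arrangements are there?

Seat Wren anywhere (absorbing the rotational symmetry), then permute the other 8: (8)! = 40320.

40320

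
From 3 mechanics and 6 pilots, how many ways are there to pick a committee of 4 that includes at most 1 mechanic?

75

Split by how many mechanics are chosen (0 through 1).
Sum: C(3,0)·C(6,4) + C(3,1)·C(6,3) = 15 + 60 = 75.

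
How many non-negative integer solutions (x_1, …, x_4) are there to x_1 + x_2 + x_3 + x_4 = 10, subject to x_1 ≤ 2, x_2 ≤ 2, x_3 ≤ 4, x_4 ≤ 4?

10

Without the upper bounds there are C(13,3) = 286 ways to split 10 among 4 variables.
Subtract solutions that violate a single cap (substitute x_i' = x_i − (cap_i+1)): x_1 ≥ 3 gives C(10,3) = 120; x_2 ≥ 3 gives C(10,3) = 120; x_3 ≥ 5 gives C(8,3) = 56; x_4 ≥ 5 gives C(8,3) = 56. Together 352.
Add back pairs where two caps are both exceeded: 35 + 10 + 10 + 10 + 10 + 1 = 76.
By inclusion–exclusion the count is 286 − 352 + 76 = 10.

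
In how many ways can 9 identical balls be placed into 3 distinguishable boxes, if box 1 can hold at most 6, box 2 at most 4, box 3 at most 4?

Ignoring the caps, the number of non-negative solutions to x_1+…+x_3 = 9 is C(11,2) = 55.
Subtract solutions that violate a single cap (substitute x_i' = x_i − (cap_i+1)): x_1 ≥ 7 gives C(4,2) = 6; x_2 ≥ 5 gives C(6,2) = 15; x_3 ≥ 5 gives C(6,2) = 15. Together 36.
No two caps can be exceeded simultaneously, so the pair terms are all 0.
By inclusion–exclusion the count is 55 − 36 + 0 = 19.

19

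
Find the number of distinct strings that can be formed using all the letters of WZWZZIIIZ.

1260

Letter multiplicities in WZWZZIIIZ: I×3, W×2, Z×4.
So there are 9! / (4!·3!·2!) = 1260 distinguishable arrangements.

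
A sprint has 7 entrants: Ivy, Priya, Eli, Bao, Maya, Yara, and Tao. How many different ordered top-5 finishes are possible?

This is an ordered selection of 5 from 7: P(7,5).
That gives 7 × 6 × 5 × 4 × 3 = 2520.

2520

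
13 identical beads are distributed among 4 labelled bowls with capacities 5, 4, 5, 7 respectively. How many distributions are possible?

Ignoring the caps, the number of non-negative solutions to x_1+…+x_4 = 13 is C(16,3) = 560.
Subtract solutions that violate a single cap (substitute x_i' = x_i − (cap_i+1)): x_1 ≥ 6 gives C(10,3) = 120; x_2 ≥ 5 gives C(11,3) = 165; x_3 ≥ 6 gives C(10,3) = 120; x_4 ≥ 8 gives C(8,3) = 56. Together 461.
Add back pairs where two caps are both exceeded: 10 + 4 + 0 + 10 + 1 + 0 = 25.
By inclusion–exclusion the count is 560 − 461 + 25 = 124.

124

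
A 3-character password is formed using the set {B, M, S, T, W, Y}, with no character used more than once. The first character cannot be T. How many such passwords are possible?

The first character has 6−1 = 5 choices (anything except T).
The remaining 2 characters are filled from the other 5 symbols without repetition: 5 × 4 = 20.
Total: 5 × 20 = 100.

100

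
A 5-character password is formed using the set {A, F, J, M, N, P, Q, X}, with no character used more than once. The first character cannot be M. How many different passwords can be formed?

5880

The first character has 8−1 = 7 choices (anything except M).
The remaining 4 characters are filled from the other 7 symbols without repetition: 7 × 6 × 5 × 4 = 840.
Total: 7 × 840 = 5880.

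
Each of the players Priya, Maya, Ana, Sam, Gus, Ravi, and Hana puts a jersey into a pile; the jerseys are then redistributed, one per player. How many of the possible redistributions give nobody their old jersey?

1854

Let Aᵢ be the assignments in which player i gets their old jersey. We want the size of the complement of A₁∪…∪A_7.
By inclusion–exclusion this is Σ_{j=0}^{7} (−1)^j C(7,j)·(7−j)!.
Computing: 5040 − 5040 + 2520 − 840 + 210 − 42 + 7 − 1 = 1854.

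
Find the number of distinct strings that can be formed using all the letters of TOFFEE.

TOFFEE has 6 letters with E appearing twice and F appearing twice.
Dividing 6! = 720 by 2!·2! = 4 for the repeated letters gives 180.

180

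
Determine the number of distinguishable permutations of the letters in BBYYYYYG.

168

BBYYYYYG has 8 letters with B appearing twice and Y appearing 5 times.
So there are 8! / (5!·2!) = 168 distinguishable arrangements.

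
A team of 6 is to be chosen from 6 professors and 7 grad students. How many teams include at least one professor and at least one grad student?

1708

Total 6-person selections from all 13: C(13,6) = 1716.
Subtract selections that omit an entire group: no professors → C(7,6) = 7; no grad students → C(6,6) = 1.
Both groups omitted at once is impossible, so 1716 − 8 = 1708.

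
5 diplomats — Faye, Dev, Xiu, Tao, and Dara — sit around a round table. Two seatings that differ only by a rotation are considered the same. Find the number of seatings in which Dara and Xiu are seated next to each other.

12

Glue Dara and Xiu into a block (2 internal orders). Seating 4 units around a circle gives (3)! arrangements.
So 2 × (3)! = 2 × 6 = 12.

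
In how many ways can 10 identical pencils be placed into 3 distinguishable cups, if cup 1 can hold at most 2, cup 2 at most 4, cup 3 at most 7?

9

Ignoring the caps, the number of non-negative solutions to x_1+…+x_3 = 10 is C(12,2) = 66.
Subtract solutions that violate a single cap (substitute x_i' = x_i − (cap_i+1)): x_1 ≥ 3 gives C(9,2) = 36; x_2 ≥ 5 gives C(7,2) = 21; x_3 ≥ 8 gives C(4,2) = 6. Together 63.
Add back pairs where two caps are both exceeded: 6 + 0 + 0 = 6.
By inclusion–exclusion the count is 66 − 63 + 6 = 9.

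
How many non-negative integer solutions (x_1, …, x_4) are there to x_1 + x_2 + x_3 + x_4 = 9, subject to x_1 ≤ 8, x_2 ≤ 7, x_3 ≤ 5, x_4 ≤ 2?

Without the upper bounds there are C(12,3) = 220 ways to split 9 among 4 variables.
Subtract solutions that violate a single cap (substitute x_i' = x_i − (cap_i+1)): x_1 ≥ 9 gives C(3,3) = 1; x_2 ≥ 8 gives C(4,3) = 4; x_3 ≥ 6 gives C(6,3) = 20; x_4 ≥ 3 gives C(9,3) = 84. Together 109.
Add back pairs where two caps are both exceeded: 0 + 0 + 0 + 0 + 0 + 1 = 1.
By inclusion–exclusion the count is 220 − 109 + 1 = 112.

112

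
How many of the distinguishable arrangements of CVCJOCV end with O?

60

Fix O in the last position and arrange the remaining 6 letters.
Those 6 letters have C appearing 3 times and V appearing twice, giving (6)!/(3!·2!) = 60.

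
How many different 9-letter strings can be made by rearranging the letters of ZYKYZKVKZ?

Letter multiplicities in ZYKYZKVKZ: K×3, V×1, Y×2, Z×3.
So there are 9! / (3!·3!·2!) = 5040 distinguishable arrangements.

5040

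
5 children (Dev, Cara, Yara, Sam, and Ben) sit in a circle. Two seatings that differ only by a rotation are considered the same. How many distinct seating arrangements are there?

24

Fix one person's seat to break rotational symmetry; the remaining 4 people can be arranged in (4)! = 24 ways.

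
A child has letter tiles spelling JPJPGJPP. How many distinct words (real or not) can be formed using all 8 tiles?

280

The 8 letters of JPJPGJPP have repeats: J appearing 3 times and P appearing 4 times.
Dividing 8! = 40320 by 4!·3! = 144 for the repeated letters gives 280.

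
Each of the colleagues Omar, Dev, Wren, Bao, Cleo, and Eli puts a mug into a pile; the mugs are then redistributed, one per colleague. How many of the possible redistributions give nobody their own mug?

265

This is the derangement count D_6: permutations of 6 items with no fixed point.
By inclusion–exclusion this is Σ_{j=0}^{6} (−1)^j C(6,j)·(6−j)!.
Computing: 720 − 720 + 360 − 120 + 30 − 6 + 1 = 265.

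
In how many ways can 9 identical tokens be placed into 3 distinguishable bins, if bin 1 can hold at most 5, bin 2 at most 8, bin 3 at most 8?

43

Without the upper bounds there are C(11,2) = 55 ways to split 9 among 3 bins.
Subtract solutions that violate a single cap (substitute x_i' = x_i − (cap_i+1)): x_1 ≥ 6 gives C(5,2) = 10; x_2 ≥ 9 gives C(2,2) = 1; x_3 ≥ 9 gives C(2,2) = 1. Together 12.
No two caps can be exceeded simultaneously, so the pair terms are all 0.
By inclusion–exclusion the count is 55 − 12 + 0 = 43.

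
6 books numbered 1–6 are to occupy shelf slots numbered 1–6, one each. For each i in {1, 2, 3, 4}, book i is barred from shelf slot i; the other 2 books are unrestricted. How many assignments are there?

362

Let Aᵢ (for 1 ≤ i ≤ 4) be the placements that put book i in its forbidden shelf slot. Any j of these fix j positions, leaving (6−j)! ways to fill the rest, and there are C(4,j) ways to pick which j.
By inclusion–exclusion, the number of valid placements is Σ_{j=0}^{4} (−1)^j C(4,j)·(6−j)!.
Computing: 720 − 480 + 144 − 24 + 2 = 362.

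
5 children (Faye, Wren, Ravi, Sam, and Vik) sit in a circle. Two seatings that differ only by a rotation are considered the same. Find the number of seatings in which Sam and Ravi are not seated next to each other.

12

Without the restriction there are (4)! = 24 seatings.
Those with Sam next to Ravi: fuse the pair into one unit and seat 4 units around a circle — 2·(3)! = 12.
Subtracting, 24 − 12 = 12.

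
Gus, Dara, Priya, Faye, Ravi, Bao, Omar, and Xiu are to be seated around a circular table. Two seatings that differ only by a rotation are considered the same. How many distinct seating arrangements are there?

5040

Seat Gus anywhere (absorbing the rotational symmetry), then permute the other 7: (7)! = 5040.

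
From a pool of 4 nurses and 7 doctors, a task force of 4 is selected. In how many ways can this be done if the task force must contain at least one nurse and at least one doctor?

294

Total 4-person selections from all 11: C(11,4) = 330.
Subtract selections that omit an entire group: no nurses → C(7,4) = 35; no doctors → C(4,4) = 1.
Both groups omitted at once is impossible, so 330 − 36 = 294.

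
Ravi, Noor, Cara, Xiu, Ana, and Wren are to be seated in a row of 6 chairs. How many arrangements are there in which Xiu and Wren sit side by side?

Treat {Xiu, Wren} as a single unit. There are 5 units to order, and the pair itself can be ordered 2 ways.
So the count is 2·(5)! = 240.

240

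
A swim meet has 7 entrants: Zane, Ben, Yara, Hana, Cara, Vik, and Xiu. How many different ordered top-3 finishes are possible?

210

There are 7 choices for 1st place, 6 for 2nd, and 5 for 3rd.
That gives 7 × 6 × 5 = 210.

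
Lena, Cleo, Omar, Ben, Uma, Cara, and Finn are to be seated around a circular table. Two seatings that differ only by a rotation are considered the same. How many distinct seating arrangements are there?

Seat Lena anywhere (absorbing the rotational symmetry), then permute the other 6: (6)! = 720.

720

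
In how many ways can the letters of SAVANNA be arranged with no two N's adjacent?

Total arrangements of SAVANNA: 7!/(3!·2!) = 420.
If the two N's are adjacent, glue them into one block, leaving 6 items to arrange: (6)!/(3!) = 120 ways.
Subtracting, 420 − 120 = 300 arrangements keep the N's apart.

300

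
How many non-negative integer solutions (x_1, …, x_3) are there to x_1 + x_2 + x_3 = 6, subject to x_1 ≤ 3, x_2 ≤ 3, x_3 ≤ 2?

6

Ignoring the caps, the number of non-negative solutions to x_1+…+x_3 = 6 is C(8,2) = 28.
Subtract solutions that violate a single cap (substitute x_i' = x_i − (cap_i+1)): x_1 ≥ 4 gives C(4,2) = 6; x_2 ≥ 4 gives C(4,2) = 6; x_3 ≥ 3 gives C(5,2) = 10. Together 22.
No two caps can be exceeded simultaneously, so the pair terms are all 0.
By inclusion–exclusion the count is 28 − 22 + 0 = 6.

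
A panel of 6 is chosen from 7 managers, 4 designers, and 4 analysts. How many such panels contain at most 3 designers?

Split by how many designers are chosen (0 through 3).
Sum: C(4,0)·C(11,6) + C(4,1)·C(11,5) + C(4,2)·C(11,4) + C(4,3)·C(11,3) = 462 + 1848 + 1980 + 660 = 4950.

4950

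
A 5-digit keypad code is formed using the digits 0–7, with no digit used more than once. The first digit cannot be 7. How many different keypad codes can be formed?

5880

The first digit has 8−1 = 7 choices (anything except 7).
The remaining 4 digits are filled from the other 7 symbols without repetition: 7 × 6 × 5 × 4 = 840.
Total: 7 × 840 = 5880.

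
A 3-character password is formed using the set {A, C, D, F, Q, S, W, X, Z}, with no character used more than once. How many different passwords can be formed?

With no repetition, fill the 3 characters in order: 9 choices, then 8, down to 7.
That product is 9 × 8 × 7 = 504.

504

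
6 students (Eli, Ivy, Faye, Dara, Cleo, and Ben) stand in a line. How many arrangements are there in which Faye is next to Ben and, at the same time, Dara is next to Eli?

96

Treat {Faye,Ben} as one block (2 orders) and {Dara,Eli} as another (2 orders).
That leaves 4 units to arrange: 2 × 2 × 4! = 4 × 24 = 96.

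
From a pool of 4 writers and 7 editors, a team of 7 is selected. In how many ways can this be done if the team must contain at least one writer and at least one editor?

329

With no constraint there are C(11,7) = 330 possible selections.
Subtract selections that omit an entire group: no writers → C(7,7) = 1; no editors → C(4,7) = 0.
Both groups omitted at once is impossible, so 330 − 1 = 329.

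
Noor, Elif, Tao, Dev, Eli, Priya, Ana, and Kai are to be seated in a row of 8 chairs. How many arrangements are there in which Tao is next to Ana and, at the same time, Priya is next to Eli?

Treat {Tao,Ana} as one block (2 orders) and {Priya,Eli} as another (2 orders).
That leaves 6 units to arrange: 2 × 2 × 6! = 4 × 720 = 2880.

2880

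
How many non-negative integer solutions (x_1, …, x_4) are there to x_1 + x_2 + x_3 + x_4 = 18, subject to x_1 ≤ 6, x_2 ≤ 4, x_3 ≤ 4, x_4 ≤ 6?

10

By stars and bars, unrestricted non-negative solutions to x_1+…+x_4 = 18 number C(18+3,3) = 1330.
Subtract solutions that violate a single cap (substitute x_i' = x_i − (cap_i+1)): x_1 ≥ 7 gives C(14,3) = 364; x_2 ≥ 5 gives C(16,3) = 560; x_3 ≥ 5 gives C(16,3) = 560; x_4 ≥ 7 gives C(14,3) = 364. Together 1848.
Add back pairs where two caps are both exceeded: 84 + 84 + 35 + 165 + 84 + 84 = 536.
Subtract triples: 4 + 0 + 0 + 4 = 8.
By inclusion–exclusion the count is 1330 − 1848 + 536 − 8 = 10.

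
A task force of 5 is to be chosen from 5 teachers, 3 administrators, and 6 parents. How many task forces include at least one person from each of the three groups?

1365

Unrestricted: C(14,5) = 2002 ways to pick any 5 of the 14.
Selections missing a whole group: no teachers → C(9,5) = 126; no administrators → C(11,5) = 462; no parents → C(8,5) = 56.
Add back selections omitting two groups (i.e. drawn from a single group): C(5,5) + C(3,5) + C(6,5) = 7.
By inclusion–exclusion: 2002 − 644 + 7 = 1365.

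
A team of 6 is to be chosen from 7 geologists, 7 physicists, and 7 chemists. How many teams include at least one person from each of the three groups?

Unrestricted: C(21,6) = 54264 ways to pick any 6 of the 21.
Selections missing a whole group: no geologists → C(14,6) = 3003; no physicists → C(14,6) = 3003; no chemists → C(14,6) = 3003.
Add back selections omitting two groups (i.e. drawn from a single group): C(7,6) + C(7,6) + C(7,6) = 21.
By inclusion–exclusion: 54264 − 9009 + 21 = 45276.

45276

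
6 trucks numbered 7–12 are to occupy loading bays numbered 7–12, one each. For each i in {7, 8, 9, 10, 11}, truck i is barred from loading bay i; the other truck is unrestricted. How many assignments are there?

309

Let Aᵢ (for 7 ≤ i ≤ 11) be the placements that put truck i in its forbidden loading bay. Any j of these fix j positions, leaving (6−j)! ways to fill the rest, and there are C(5,j) ways to pick which j.
By inclusion–exclusion, the number of valid placements is Σ_{j=0}^{5} (−1)^j C(5,j)·(6−j)!.
Computing: 720 − 600 + 240 − 60 + 10 − 1 = 309.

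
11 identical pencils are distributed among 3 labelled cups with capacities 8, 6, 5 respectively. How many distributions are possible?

Without the upper bounds there are C(13,2) = 78 ways to split 11 among 3 cups.
Subtract solutions that violate a single cap (substitute x_i' = x_i − (cap_i+1)): x_1 ≥ 9 gives C(4,2) = 6; x_2 ≥ 7 gives C(6,2) = 15; x_3 ≥ 6 gives C(7,2) = 21. Together 42.
No two caps can be exceeded simultaneously, so the pair terms are all 0.
By inclusion–exclusion the count is 78 − 42 + 0 = 36.

36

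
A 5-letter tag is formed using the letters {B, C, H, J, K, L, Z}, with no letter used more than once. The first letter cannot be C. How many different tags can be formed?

The first letter has 7−1 = 6 choices (anything except C).
The remaining 4 letters are filled from the other 6 symbols without repetition: 6 × 5 × 4 × 3 = 360.
Total: 6 × 360 = 2160.

2160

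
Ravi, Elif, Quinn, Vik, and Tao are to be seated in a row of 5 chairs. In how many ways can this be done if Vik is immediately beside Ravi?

Glue Vik and Ravi into one block (2 internal orders), leaving 4 units to arrange in a row.
That gives 2 × 4! = 2 × 24 = 48.

48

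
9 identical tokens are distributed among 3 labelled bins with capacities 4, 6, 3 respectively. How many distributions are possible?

14

By stars and bars, unrestricted non-negative solutions to x_1+…+x_3 = 9 number C(9+2,2) = 55.
Subtract solutions that violate a single cap (substitute x_i' = x_i − (cap_i+1)): x_1 ≥ 5 gives C(6,2) = 15; x_2 ≥ 7 gives C(4,2) = 6; x_3 ≥ 4 gives C(7,2) = 21. Together 42.
Add back pairs where two caps are both exceeded: 0 + 1 + 0 = 1.
By inclusion–exclusion the count is 55 − 42 + 1 = 14.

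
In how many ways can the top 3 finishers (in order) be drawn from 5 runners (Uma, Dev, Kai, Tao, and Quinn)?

60

This is an ordered selection of 3 from 5: P(5,3).
That gives 5 × 4 × 3 = 60.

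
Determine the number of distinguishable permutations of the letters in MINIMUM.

420

Letter multiplicities in MINIMUM: I×2, M×3, N×1, U×1.
The number of distinct arrangements is 7!/(3!·2!) = 5040/12 = 420.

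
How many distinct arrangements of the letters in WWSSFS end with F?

10

With the last slot taken by F, it remains to arrange the other 5 letters (WWSSS).
Those 5 letters have S appearing 3 times and W appearing twice, giving (5)!/(3!·2!) = 10.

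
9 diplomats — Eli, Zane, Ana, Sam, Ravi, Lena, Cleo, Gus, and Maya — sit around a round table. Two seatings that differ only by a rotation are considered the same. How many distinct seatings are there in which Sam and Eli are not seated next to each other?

30240

Without the restriction there are (8)! = 40320 seatings.
Those with Sam next to Eli: fuse the pair into one unit and seat 8 units around a circle — 2·(7)! = 10080.
Subtracting, 40320 − 10080 = 30240.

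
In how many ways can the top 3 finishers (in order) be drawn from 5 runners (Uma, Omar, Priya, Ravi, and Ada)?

This is an ordered selection of 3 from 5: P(5,3).
That gives 5 × 4 × 3 = 60.

60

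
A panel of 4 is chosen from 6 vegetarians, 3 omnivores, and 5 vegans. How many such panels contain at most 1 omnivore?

Split by how many omnivores are chosen (0 through 1).
Sum: C(3,0)·C(11,4) + C(3,1)·C(11,3) = 330 + 495 = 825.

825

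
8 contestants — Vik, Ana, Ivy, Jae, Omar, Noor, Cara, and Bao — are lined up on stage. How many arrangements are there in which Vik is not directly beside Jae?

30240

Of the 8! = 40320 arrangements, those with Vik and Jae adjacent number 2 × 7! = 10080 (treat the pair as a block with 2 internal orders).
Complementary counting: 40320 − 10080 = 30240.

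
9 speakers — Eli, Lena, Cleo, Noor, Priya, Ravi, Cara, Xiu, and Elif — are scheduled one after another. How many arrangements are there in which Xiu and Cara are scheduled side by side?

80640

Treat {Xiu, Cara} as a single unit. There are 8 units to order, and the pair itself can be ordered 2 ways.
So the count is 2·(8)! = 80640.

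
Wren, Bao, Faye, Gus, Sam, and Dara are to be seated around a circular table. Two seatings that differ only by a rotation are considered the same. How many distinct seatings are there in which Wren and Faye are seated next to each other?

Glue Wren and Faye into a block (2 internal orders). Seating 5 units around a circle gives (4)! arrangements.
So 2 × (4)! = 2 × 24 = 48.

48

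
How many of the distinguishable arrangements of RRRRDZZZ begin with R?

With the first slot taken by R, it remains to arrange the other 7 letters (RRRDZZZ).
Those 7 letters have R appearing 3 times and Z appearing 3 times, giving (7)!/(3!·3!) = 140.

140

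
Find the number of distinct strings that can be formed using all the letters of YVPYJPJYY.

Letter multiplicities in YVPYJPJYY: J×2, P×2, V×1, Y×4.
So there are 9! / (4!·2!·2!) = 3780 distinguishable arrangements.

3780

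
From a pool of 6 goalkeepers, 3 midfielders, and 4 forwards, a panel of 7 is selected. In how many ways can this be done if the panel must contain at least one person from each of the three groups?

With no constraint there are C(13,7) = 1716 possible selections.
Selections missing a whole group: no goalkeepers → C(7,7) = 1; no midfielders → C(10,7) = 120; no forwards → C(9,7) = 36.
Add back selections omitting two groups (i.e. drawn from a single group): C(6,7) + C(3,7) + C(4,7) = 0.
By inclusion–exclusion: 1716 − 157 + 0 = 1559.

1559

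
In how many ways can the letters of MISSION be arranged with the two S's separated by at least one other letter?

900

There are 7!/(2!·2!) = 1260 arrangements of MISSION in total.
If the two S's are adjacent, glue them into one block, leaving 6 items to arrange: (6)!/(2!) = 360 ways.
Hence 1260 − 360 = 900.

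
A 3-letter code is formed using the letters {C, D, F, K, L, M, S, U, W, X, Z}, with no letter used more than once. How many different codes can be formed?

990

This is a permutation of 3 out of 11: P(11,3) = 11!/8!.
That product is 11 × 10 × 9 = 990.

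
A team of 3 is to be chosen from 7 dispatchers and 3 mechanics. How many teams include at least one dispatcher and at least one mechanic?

84

Total 3-person selections from all 10: C(10,3) = 120.
Subtract selections that omit an entire group: no dispatchers → C(3,3) = 1; no mechanics → C(7,3) = 35.
Both groups omitted at once is impossible, so 120 − 36 = 84.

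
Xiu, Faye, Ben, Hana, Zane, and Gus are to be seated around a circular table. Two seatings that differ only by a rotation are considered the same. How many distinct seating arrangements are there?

Around a circle, 6 distinct people have 6!/6 = (5)! = 120 rotationally distinct seatings.

120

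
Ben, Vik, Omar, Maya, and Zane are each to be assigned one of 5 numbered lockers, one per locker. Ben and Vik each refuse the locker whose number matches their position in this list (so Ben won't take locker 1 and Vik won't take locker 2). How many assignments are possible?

Let Aᵢ (for i ∈ {1, 2}) be the placements that put person i in their forbidden locker. Any j of these fix j positions, leaving (5−j)! ways to fill the rest, and there are C(2,j) ways to pick which j.
By inclusion–exclusion, the number of valid placements is Σ_{j=0}^{2} (−1)^j C(2,j)·(5−j)!.
Computing: 120 − 48 + 6 = 78.

78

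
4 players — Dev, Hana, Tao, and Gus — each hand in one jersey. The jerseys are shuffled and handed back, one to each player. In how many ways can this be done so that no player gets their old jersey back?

Count assignments avoiding every fixed point. For any j of the 4 players fixed to their old jersey, the other 4−j can be arranged in (4−j)! ways.
By inclusion–exclusion this is Σ_{j=0}^{4} (−1)^j C(4,j)·(4−j)!.
Computing: 24 − 24 + 12 − 4 + 1 = 9.

9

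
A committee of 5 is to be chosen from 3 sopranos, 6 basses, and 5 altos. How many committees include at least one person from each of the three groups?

1365

Unrestricted: C(14,5) = 2002 ways to pick any 5 of the 14.
Subtract selections that omit an entire group: no sopranos → C(11,5) = 462; no basses → C(8,5) = 56; no altos → C(9,5) = 126.
Add back selections omitting two groups (i.e. drawn from a single group): C(3,5) + C(6,5) + C(5,5) = 7.
By inclusion–exclusion: 2002 − 644 + 7 = 1365.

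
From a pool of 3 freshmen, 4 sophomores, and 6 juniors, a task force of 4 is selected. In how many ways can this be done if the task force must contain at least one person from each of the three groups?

Total 4-person selections from all 13: C(13,4) = 715.
Selections missing a whole group: no freshmen → C(10,4) = 210; no sophomores → C(9,4) = 126; no juniors → C(7,4) = 35.
Add back selections omitting two groups (i.e. drawn from a single group): C(3,4) + C(4,4) + C(6,4) = 16.
By inclusion–exclusion: 715 − 371 + 16 = 360.

360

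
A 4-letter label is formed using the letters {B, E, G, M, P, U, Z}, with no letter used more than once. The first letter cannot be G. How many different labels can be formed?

The first letter has 7−1 = 6 choices (anything except G).
The remaining 3 letters are filled from the other 6 symbols without repetition: 6 × 5 × 4 = 120.
Total: 6 × 120 = 720.

720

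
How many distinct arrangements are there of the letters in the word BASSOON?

1260

Letter multiplicities in BASSOON: A×1, B×1, N×1, O×2, S×2.
Dividing 7! = 5040 by 2!·2! = 4 for the repeated letters gives 1260.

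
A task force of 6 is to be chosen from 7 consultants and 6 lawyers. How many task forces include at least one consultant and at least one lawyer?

1708

Unrestricted: C(13,6) = 1716 ways to pick any 6 of the 13.
Selections missing a whole group: no consultants → C(6,6) = 1; no lawyers → C(7,6) = 7.
Both groups omitted at once is impossible, so 1716 − 8 = 1708.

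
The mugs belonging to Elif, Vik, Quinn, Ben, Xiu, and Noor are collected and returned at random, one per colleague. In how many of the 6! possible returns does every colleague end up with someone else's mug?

Count assignments avoiding every fixed point. For any j of the 6 colleagues fixed to their own mug, the other 6−j can be arranged in (6−j)! ways.
By inclusion–exclusion this is Σ_{j=0}^{6} (−1)^j C(6,j)·(6−j)!.
Computing: 720 − 720 + 360 − 120 + 30 − 6 + 1 = 265.

265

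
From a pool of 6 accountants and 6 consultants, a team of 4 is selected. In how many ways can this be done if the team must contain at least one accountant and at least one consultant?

465

With no constraint there are C(12,4) = 495 possible selections.
Subtract selections that omit an entire group: no accountants → C(6,4) = 15; no consultants → C(6,4) = 15.
Both groups omitted at once is impossible, so 495 − 30 = 465.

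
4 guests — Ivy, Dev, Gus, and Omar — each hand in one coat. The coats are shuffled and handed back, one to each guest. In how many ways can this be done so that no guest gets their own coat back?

9

Count assignments avoiding every fixed point. For any j of the 4 guests fixed to their own coat, the other 4−j can be arranged in (4−j)! ways.
By inclusion–exclusion this is Σ_{j=0}^{4} (−1)^j C(4,j)·(4−j)!.
Computing: 24 − 24 + 12 − 4 + 1 = 9.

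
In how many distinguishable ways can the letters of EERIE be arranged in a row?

Letter multiplicities in EERIE: E×3, I×1, R×1.
So there are 5! / (3!) = 20 distinguishable arrangements.

20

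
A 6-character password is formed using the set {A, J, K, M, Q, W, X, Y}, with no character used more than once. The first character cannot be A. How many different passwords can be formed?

17640

The first character has 8−1 = 7 choices (anything except A).
The remaining 5 characters are filled from the other 7 symbols without repetition: 7 × 6 × 5 × 4 × 3 = 2520.
Total: 7 × 2520 = 17640.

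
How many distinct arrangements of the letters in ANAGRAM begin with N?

Fix N in the first position and arrange the remaining 6 letters.
Those 6 letters have A appearing 3 times, giving (6)!/(3!) = 120.

120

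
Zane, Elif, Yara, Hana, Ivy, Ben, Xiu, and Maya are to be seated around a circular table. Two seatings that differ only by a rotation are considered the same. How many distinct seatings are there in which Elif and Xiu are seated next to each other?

Treat {Elif, Xiu} as one unit (2 internal orders) and seat the resulting 7 units around the table: (6)! circular arrangements.
So 2 × (6)! = 2 × 720 = 1440.

1440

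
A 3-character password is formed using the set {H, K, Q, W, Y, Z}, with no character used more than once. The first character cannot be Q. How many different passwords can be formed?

100

The first character has 6−1 = 5 choices (anything except Q).
The remaining 2 characters are filled from the other 5 symbols without repetition: 5 × 4 = 20.
Total: 5 × 20 = 100.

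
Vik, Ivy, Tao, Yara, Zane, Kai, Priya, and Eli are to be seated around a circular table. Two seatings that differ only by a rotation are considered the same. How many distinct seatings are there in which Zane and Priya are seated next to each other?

1440

Treat {Zane, Priya} as one unit (2 internal orders) and seat the resulting 7 units around the table: (6)! circular arrangements.
So 2 × (6)! = 2 × 720 = 1440.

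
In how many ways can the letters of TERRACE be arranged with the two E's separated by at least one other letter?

Total arrangements of TERRACE: 7!/(2!·2!) = 1260.
If the two E's are adjacent, glue them into one block, leaving 6 items to arrange: (6)!/(2!) = 360 ways.
Subtracting, 1260 − 360 = 900 arrangements keep the E's apart.

900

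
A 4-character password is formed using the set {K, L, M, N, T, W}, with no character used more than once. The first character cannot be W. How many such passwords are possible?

The first character has 6−1 = 5 choices (anything except W).
The remaining 3 characters are filled from the other 5 symbols without repetition: 5 × 4 × 3 = 60.
Total: 5 × 60 = 300.

300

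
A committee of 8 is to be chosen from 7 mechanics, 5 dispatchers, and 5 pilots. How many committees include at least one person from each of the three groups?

23275

Unrestricted: C(17,8) = 24310 ways to pick any 8 of the 17.
Subtract selections that omit an entire group: no mechanics → C(10,8) = 45; no dispatchers → C(12,8) = 495; no pilots → C(12,8) = 495.
Add back selections omitting two groups (i.e. drawn from a single group): C(7,8) + C(5,8) + C(5,8) = 0.
By inclusion–exclusion: 24310 − 1035 + 0 = 23275.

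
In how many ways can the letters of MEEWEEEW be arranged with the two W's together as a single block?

Treat the 2 copies of W as a single block. The multiset to arrange is then {WW, E, E, E, E, E, M}, 7 items in all.
That gives (7)!/(5!) = 42 arrangements.

42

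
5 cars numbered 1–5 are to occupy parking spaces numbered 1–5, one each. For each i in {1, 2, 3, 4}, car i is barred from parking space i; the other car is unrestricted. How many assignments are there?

53

Let Aᵢ (for 1 ≤ i ≤ 4) be the placements that put car i in its forbidden parking space. Any j of these fix j positions, leaving (5−j)! ways to fill the rest, and there are C(4,j) ways to pick which j.
By inclusion–exclusion, the number of valid placements is Σ_{j=0}^{4} (−1)^j C(4,j)·(5−j)!.
Computing: 120 − 96 + 36 − 8 + 1 = 53.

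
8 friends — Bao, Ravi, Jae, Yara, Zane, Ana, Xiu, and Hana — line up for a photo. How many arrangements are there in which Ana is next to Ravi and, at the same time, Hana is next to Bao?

2880

Treat {Ana,Ravi} as one block (2 orders) and {Hana,Bao} as another (2 orders).
That leaves 6 units to arrange: 2 × 2 × 6! = 4 × 720 = 2880.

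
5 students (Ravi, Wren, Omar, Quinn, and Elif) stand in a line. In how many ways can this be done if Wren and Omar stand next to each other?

48

Treat {Wren, Omar} as a single unit. There are 4 units to order, and the pair itself can be ordered 2 ways.
That gives 2 × 4! = 2 × 24 = 48.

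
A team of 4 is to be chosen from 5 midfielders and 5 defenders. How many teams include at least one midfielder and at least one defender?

Unrestricted: C(10,4) = 210 ways to pick any 4 of the 10.
Subtract selections that omit an entire group: no midfielders → C(5,4) = 5; no defenders → C(5,4) = 5.
Both groups omitted at once is impossible, so 210 − 10 = 200.

200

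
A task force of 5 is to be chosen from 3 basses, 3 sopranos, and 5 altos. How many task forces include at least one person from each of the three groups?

345

Total 5-person selections from all 11: C(11,5) = 462.
Selections missing a whole group: no basses → C(8,5) = 56; no sopranos → C(8,5) = 56; no altos → C(6,5) = 6.
Add back selections omitting two groups (i.e. drawn from a single group): C(3,5) + C(3,5) + C(5,5) = 1.
By inclusion–exclusion: 462 − 118 + 1 = 345.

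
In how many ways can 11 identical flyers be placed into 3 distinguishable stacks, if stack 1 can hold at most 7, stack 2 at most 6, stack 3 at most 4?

By stars and bars, unrestricted non-negative solutions to x_1+…+x_3 = 11 number C(11+2,2) = 78.
Subtract solutions that violate a single cap (substitute x_i' = x_i − (cap_i+1)): x_1 ≥ 8 gives C(5,2) = 10; x_2 ≥ 7 gives C(6,2) = 15; x_3 ≥ 5 gives C(8,2) = 28. Together 53.
No two caps can be exceeded simultaneously, so the pair terms are all 0.
By inclusion–exclusion the count is 78 − 53 + 0 = 25.

25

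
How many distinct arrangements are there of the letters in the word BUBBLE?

120

The 6 letters of BUBBLE have repeats: B appearing 3 times.
The number of distinct arrangements is 6!/(3!) = 720/6 = 120.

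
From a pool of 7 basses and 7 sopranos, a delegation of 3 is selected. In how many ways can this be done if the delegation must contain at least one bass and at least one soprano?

294

Total 3-person selections from all 14: C(14,3) = 364.
Selections missing a whole group: no basses → C(7,3) = 35; no sopranos → C(7,3) = 35.
Both groups omitted at once is impossible, so 364 − 70 = 294.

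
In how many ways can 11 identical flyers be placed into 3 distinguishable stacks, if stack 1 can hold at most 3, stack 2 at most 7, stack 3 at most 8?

26

By stars and bars, unrestricted non-negative solutions to x_1+…+x_3 = 11 number C(11+2,2) = 78.
Subtract solutions that violate a single cap (substitute x_i' = x_i − (cap_i+1)): x_1 ≥ 4 gives C(9,2) = 36; x_2 ≥ 8 gives C(5,2) = 10; x_3 ≥ 9 gives C(4,2) = 6. Together 52.
No two caps can be exceeded simultaneously, so the pair terms are all 0.
By inclusion–exclusion the count is 78 − 52 + 0 = 26.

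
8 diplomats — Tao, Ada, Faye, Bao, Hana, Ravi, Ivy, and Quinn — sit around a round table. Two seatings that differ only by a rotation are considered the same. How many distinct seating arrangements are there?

Seat Tao anywhere (absorbing the rotational symmetry), then permute the other 7: (7)! = 5040.

5040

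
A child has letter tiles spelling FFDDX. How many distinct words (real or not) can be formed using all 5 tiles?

The 5 letters of FFDDX have repeats: D appearing twice and F appearing twice.
Dividing 5! = 120 by 2!·2! = 4 for the repeated letters gives 30.

30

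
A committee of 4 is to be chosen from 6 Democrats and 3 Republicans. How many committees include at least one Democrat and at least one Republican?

111

With no constraint there are C(9,4) = 126 possible selections.
Subtract selections that omit an entire group: no Democrats → C(3,4) = 0; no Republicans → C(6,4) = 15.
Both groups omitted at once is impossible, so 126 − 15 = 111.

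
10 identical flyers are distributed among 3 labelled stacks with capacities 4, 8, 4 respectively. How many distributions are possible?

22

Ignoring the caps, the number of non-negative solutions to x_1+…+x_3 = 10 is C(12,2) = 66.
Subtract solutions that violate a single cap (substitute x_i' = x_i − (cap_i+1)): x_1 ≥ 5 gives C(7,2) = 21; x_2 ≥ 9 gives C(3,2) = 3; x_3 ≥ 5 gives C(7,2) = 21. Together 45.
Add back pairs where two caps are both exceeded: 0 + 1 + 0 = 1.
By inclusion–exclusion the count is 66 − 45 + 1 = 22.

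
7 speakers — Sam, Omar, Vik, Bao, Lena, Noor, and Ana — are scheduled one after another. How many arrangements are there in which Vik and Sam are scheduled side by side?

Glue Vik and Sam into one block (2 internal orders), leaving 6 units to arrange in a row.
That gives 2 × 6! = 2 × 720 = 1440.

1440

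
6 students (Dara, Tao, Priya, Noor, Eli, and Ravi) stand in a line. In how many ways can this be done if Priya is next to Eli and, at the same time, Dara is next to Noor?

Treat {Priya,Eli} as one block (2 orders) and {Dara,Noor} as another (2 orders).
That leaves 4 units to arrange: 2 × 2 × 4! = 4 × 24 = 96.

96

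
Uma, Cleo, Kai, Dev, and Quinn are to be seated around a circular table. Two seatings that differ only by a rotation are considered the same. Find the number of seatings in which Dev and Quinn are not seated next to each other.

All circular seatings of 5 people number (4)! = 24.
Seatings with Dev beside Quinn: treat them as a block with 2 internal orders, giving 2 × (3)! = 12.
Subtracting, 24 − 12 = 12.

12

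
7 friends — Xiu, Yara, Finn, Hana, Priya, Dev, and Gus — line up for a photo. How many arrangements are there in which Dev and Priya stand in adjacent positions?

1440

Treat {Dev, Priya} as a single unit. There are 6 units to order, and the pair itself can be ordered 2 ways.
That gives 2 × 6! = 2 × 720 = 1440.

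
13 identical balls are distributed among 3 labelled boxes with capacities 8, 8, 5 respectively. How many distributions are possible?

39

Without the upper bounds there are C(15,2) = 105 ways to split 13 among 3 boxes.
Subtract solutions that violate a single cap (substitute x_i' = x_i − (cap_i+1)): x_1 ≥ 9 gives C(6,2) = 15; x_2 ≥ 9 gives C(6,2) = 15; x_3 ≥ 6 gives C(9,2) = 36. Together 66.
No two caps can be exceeded simultaneously, so the pair terms are all 0.
By inclusion–exclusion the count is 105 − 66 + 0 = 39.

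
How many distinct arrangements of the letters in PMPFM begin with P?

Fix P in the first position and arrange the remaining 4 letters.
Those 4 letters have M appearing twice, giving (4)!/(2!) = 12.

12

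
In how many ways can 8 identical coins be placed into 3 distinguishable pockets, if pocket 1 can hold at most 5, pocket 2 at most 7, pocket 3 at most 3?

Ignoring the caps, the number of non-negative solutions to x_1+…+x_3 = 8 is C(10,2) = 45.
Subtract solutions that violate a single cap (substitute x_i' = x_i − (cap_i+1)): x_1 ≥ 6 gives C(4,2) = 6; x_2 ≥ 8 gives C(2,2) = 1; x_3 ≥ 4 gives C(6,2) = 15. Together 22.
No two caps can be exceeded simultaneously, so the pair terms are all 0.
By inclusion–exclusion the count is 45 − 22 + 0 = 23.

23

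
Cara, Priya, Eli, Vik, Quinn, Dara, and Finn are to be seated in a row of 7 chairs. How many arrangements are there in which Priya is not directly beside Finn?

There are 7! = 5040 arrangements in all. If Priya and Finn are adjacent, merging them into one block gives 2·(6)! = 1440 arrangements.
Complementary counting: 5040 − 1440 = 3600.

3600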